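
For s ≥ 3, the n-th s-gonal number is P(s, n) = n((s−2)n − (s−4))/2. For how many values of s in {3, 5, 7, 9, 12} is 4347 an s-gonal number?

2

s = 3: P(3, 92) = 4278 and P(3, 93) = 4371; 4347 is not s-gonal.
s = 5: P(5, 54) = 4347. ✓
s = 7: P(7, 42) = 4347. ✓
s = 9: P(9, 35) = 4200 and P(9, 36) = 4446; 4347 is not s-gonal.
s = 12: P(12, 29) = 4089 and P(12, 30) = 4380; 4347 is not s-gonal.
Hits: s ∈ {5, 7} → 2.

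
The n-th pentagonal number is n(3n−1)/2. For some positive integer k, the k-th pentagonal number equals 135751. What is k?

Set n(3n−1)/2 = 135751, giving 3n² − n − 271502 = 0.
The discriminant is 1 + 24·135751 = 3258025, and √3258025 = 1805.
So n = (1 + 1805) / 6 = 1806/6 = 301.
Check: 301·(3·301 − 1)/2 = 135751. ✓

301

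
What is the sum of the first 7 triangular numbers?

84

Σ i(i+1)/2 = (Σi² + Σi) / 2 over i = 1..7.
Σi = 28 and Σi² = 140.
(1·140 + 1·28) / 2 = 168/2 = 84.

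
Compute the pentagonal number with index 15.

15·(3·15 − 1)/2 = 15·44/2 = 15·22 = 330.

330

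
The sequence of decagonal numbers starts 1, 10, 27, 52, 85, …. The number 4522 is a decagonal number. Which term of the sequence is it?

Set n(4n−3) = 4522, giving 4n² − 3n − 4522 = 0.
So n = (3 + 269) / 8 = 272/8 = 34.

34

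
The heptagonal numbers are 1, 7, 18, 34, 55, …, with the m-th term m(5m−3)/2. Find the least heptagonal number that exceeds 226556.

Solve n(5n−3)/2 > 226556 for integer n.
The largest n with value ≤ 226556 is 301 (since 226051 ≤ 226556 < 227557), so the first above is n = 302, value 227557.

227557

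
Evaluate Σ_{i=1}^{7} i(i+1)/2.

84

Σ i(i+1)/2 = (Σi² + Σi) / 2 over i = 1..7.
Σi = 28 and Σi² = 140.
(1·140 + 1·28) / 2 = 168/2 = 84.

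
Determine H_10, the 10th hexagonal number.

The 10th hexagonal number is n(2n−1) with n = 10.
10·(2·10 − 1) = 10·19 = 190.

190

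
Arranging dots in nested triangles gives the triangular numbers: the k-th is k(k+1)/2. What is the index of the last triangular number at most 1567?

55

Solve n(n+1)/2 ≤ 1567 for integer n.
n = 55 gives 1540 ≤ 1567, while n = 56 gives 1596 > 1567; so the answer is index 55.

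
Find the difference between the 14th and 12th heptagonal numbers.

14·(5·14 − 3)/2 = 469 and 12·(5·12 − 3)/2 = 342.
Difference: 469 − 342 = 127.

127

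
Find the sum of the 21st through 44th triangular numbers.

13640

Σ i(i+1)/2 = (Σi² + Σi) / 2 over i = 21..44.
Σi = 990 − 210 = 780 and Σi² = 29370 − 2870 = 26500.
(1·26500 + 1·780) / 2 = 27280/2 = 13640.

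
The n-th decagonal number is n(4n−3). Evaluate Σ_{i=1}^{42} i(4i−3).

Σ i(4i−3) = 4Σi² − 3Σi over i = 1..42.
Σi = 903 and Σi² = 25585.
4·25585 − 3·903 = 99631.

99631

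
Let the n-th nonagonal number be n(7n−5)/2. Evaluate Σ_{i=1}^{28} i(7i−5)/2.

Σ i(7i−5)/2 = (7Σi² − 5Σi) / 2 over i = 1..28.
Σi = 406 and Σi² = 7714.
(7·7714 − 5·406) / 2 = 51968/2 = 25984.

25984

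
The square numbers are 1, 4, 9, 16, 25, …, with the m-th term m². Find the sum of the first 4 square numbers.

30

Σ_{i=1}^{4} i² = 4·5·9/6 = 30.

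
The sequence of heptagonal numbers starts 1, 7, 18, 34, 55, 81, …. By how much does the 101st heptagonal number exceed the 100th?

Consecutive heptagonal numbers differ by 5n − 4: here 5·101 − 4 = 501.

501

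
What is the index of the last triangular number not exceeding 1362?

51

Solve n(n+1)/2 ≤ 1362 for integer n.
n = 51 gives 1326 ≤ 1362, while n = 52 gives 1378 > 1362; so the answer is index 51.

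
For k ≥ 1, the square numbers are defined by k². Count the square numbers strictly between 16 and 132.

The n-th square number is n².
Smallest index with value > 16: n = 5 (giving 25).
Largest index with value < 132: n = 11 (giving 121).
Indices 5 through 11: 7 terms.

7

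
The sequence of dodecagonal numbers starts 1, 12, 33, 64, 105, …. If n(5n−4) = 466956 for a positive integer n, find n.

Set n(5n−4) = 466956, giving 5n² − 4n − 466956 = 0.
The discriminant is 16 + 20·466956 = 9339136, and √9339136 = 3056.
So n = (4 + 3056) / 10 = 3060/10 = 306.

306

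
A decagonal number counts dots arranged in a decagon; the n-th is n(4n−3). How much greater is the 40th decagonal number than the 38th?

618

40·(4·40 − 3) = 6280 and 38·(4·38 − 3) = 5662.
Difference: 6280 − 5662 = 618.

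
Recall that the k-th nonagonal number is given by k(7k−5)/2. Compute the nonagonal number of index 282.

The 282nd nonagonal number is n(7n−5)/2 with n = 282.
282·(7·282 − 5)/2 = 282·1969/2 = 277629.

277629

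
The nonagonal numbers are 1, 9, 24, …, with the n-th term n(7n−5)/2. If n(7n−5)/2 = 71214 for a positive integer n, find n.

Set n(7n−5)/2 = 71214, giving 7n² − 5n − 142428 = 0.
The discriminant is 25 + 56·71214 = 3988009, and √3988009 = 1997.
So n = (5 + 1997) / 14 = 2002/14 = 143.

143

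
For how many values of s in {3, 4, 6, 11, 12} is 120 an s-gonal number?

s = 3: P(3, 15) = 120. ✓
s = 4: P(4, 10) = 100 and P(4, 11) = 121; 120 is not s-gonal.
s = 6: P(6, 8) = 120. ✓
s = 11: P(11, 5) = 95 and P(11, 6) = 141; 120 is not s-gonal.
s = 12: P(12, 5) = 105 and P(12, 6) = 156; 120 is not s-gonal.
Hits: s ∈ {3, 6} → 2.

2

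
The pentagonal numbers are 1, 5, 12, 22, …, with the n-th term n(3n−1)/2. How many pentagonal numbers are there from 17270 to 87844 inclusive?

135

The n-th pentagonal number is n(3n−1)/2.
Smallest index with value ≥ 17270: n = 108 (giving 17442).
Largest index with value ≤ 87844: n = 242 (giving 87725).
Indices 108 through 242: 135 terms.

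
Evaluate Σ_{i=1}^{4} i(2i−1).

Σ i(2i−1) = 2Σi² − Σi over i = 1..4.
Σi = 10 and Σi² = 30.
2·30 − 1·10 = 50.

50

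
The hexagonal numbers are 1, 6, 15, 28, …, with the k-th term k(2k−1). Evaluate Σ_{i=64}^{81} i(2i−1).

188889

Σ i(2i−1) = 2Σi² − Σi over i = 64..81.
Σi = 3321 − 2016 = 1305 and Σi² = 180441 − 85344 = 95097.
2·95097 − 1·1305 = 188889.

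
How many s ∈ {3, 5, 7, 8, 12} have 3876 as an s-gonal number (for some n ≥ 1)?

1

s = 3: P(3, 87) = 3828 and P(3, 88) = 3916; 3876 is not s-gonal.
s = 5: P(5, 51) = 3876. ✓
s = 7: P(7, 39) = 3744 and P(7, 40) = 3940; 3876 is not s-gonal.
s = 8: P(8, 36) = 3816 and P(8, 37) = 4033; 3876 is not s-gonal.
s = 12: P(12, 28) = 3808 and P(12, 29) = 4089; 3876 is not s-gonal.
Hits: s ∈ {5} → 1.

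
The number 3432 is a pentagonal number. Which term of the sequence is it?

48

Set n(3n−1)/2 = 3432, giving 3n² − n − 6864 = 0.
The discriminant is 1 + 24·3432 = 82369, and √82369 = 287.
So n = (1 + 287) / 6 = 288/6 = 48.
Check: 48·(3·48 − 1)/2 = 3432. ✓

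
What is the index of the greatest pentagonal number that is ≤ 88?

Solve n(3n−1)/2 ≤ 88 for integer n.
n = 7 gives 70 ≤ 88, while n = 8 gives 92 > 88; so the answer is index 7.

7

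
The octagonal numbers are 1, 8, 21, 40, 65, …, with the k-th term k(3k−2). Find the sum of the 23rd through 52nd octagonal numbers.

Σ i(3i−2) = 3Σi² − 2Σi over i = 23..52.
Σi = 1378 − 253 = 1125 and Σi² = 48230 − 3795 = 44435.
3·44435 − 2·1125 = 131055.

131055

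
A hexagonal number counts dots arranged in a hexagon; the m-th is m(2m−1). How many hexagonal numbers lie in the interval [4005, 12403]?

The n-th hexagonal number is n(2n−1).
Smallest index with value ≥ 4005: n = 45 (giving 4005).
Largest index with value ≤ 12403: n = 79 (giving 12403).
Indices 45 through 79: 35 terms.

35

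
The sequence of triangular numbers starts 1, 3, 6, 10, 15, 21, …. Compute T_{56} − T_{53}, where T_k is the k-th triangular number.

165

56·57/2 = 1596 and 53·54/2 = 1431.
Difference: 1596 − 1431 = 165.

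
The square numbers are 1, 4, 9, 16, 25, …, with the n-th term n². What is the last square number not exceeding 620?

Solve n² ≤ 620 for integer n.
n = 24 gives 576 ≤ 620, while n = 25 gives 625 > 620; so the answer is 576.

576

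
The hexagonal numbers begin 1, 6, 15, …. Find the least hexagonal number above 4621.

4753

Solve n(2n−1) > 4621 for integer n.
The largest n with value ≤ 4621 is 48 (since 4560 ≤ 4621 < 4753), so the first above is n = 49, value 4753.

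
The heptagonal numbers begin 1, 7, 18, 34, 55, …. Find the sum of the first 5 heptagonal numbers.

Σ i(5i−3)/2 = (5Σi² − 3Σi) / 2 over i = 1..5.
Σi = 15 and Σi² = 55.
(5·55 − 3·15) / 2 = 230/2 = 115.

115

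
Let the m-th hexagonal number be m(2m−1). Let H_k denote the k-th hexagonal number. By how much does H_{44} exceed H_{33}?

44·(2·44 − 1) = 3828 and 33·(2·33 − 1) = 2145.
Difference: 3828 − 2145 = 1683.

1683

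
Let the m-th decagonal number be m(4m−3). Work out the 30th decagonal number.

The 30th decagonal number is n(4n−3) with n = 30.
30·(4·30 − 3) = 30·117 = 3510.

3510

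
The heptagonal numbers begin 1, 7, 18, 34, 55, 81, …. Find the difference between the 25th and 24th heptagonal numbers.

121

Consecutive heptagonal numbers differ by 5n − 4: here 5·25 − 4 = 121.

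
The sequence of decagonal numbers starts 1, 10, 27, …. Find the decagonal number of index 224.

The 224th decagonal number is n(4n−3) with n = 224.
224·(4·224 − 3) = 224·893 = 200032.

200032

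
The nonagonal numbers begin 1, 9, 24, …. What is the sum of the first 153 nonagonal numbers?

Σ i(7i−5)/2 = (7Σi² − 5Σi) / 2 over i = 1..153.
Σi = 11781 and Σi² = 1205589.
(7·1205589 − 5·11781) / 2 = 8380218/2 = 4190109.

4190109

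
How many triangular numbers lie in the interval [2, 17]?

The n-th triangular number is n(n+1)/2.
Smallest index with value ≥ 2: n = 2 (giving 3).
Largest index with value ≤ 17: n = 5 (giving 15).
Indices 2 through 5: 4 terms.

4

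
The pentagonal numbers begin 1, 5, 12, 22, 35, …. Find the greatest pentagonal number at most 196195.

Solve n(3n−1)/2 ≤ 196195 for integer n.
n = 361 gives 195301 ≤ 196195, while n = 362 gives 196385 > 196195; so the answer is 195301.

195301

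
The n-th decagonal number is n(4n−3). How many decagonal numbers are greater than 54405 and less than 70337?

15

The n-th decagonal number is n(4n−3).
Smallest index with value > 54405: n = 118 (giving 55342).
Largest index with value < 70337: n = 132 (giving 69300).
Indices 118 through 132: 15 terms.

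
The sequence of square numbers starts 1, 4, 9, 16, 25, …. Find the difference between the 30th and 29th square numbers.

59

n² − (n−1)² = 2n − 1, so 30² − 29² = 2·30 − 1 = 59.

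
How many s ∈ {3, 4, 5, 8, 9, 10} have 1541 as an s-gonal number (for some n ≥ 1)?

s = 3: P(3, 55) = 1540 and P(3, 56) = 1596; 1541 is not s-gonal.
s = 4: P(4, 39) = 1521 and P(4, 40) = 1600; 1541 is not s-gonal.
s = 5: P(5, 32) = 1520 and P(5, 33) = 1617; 1541 is not s-gonal.
s = 8: P(8, 23) = 1541. ✓
s = 9: P(9, 21) = 1491 and P(9, 22) = 1639; 1541 is not s-gonal.
s = 10: P(10, 20) = 1540 and P(10, 21) = 1701; 1541 is not s-gonal.
Hits: s ∈ {8} → 1.

1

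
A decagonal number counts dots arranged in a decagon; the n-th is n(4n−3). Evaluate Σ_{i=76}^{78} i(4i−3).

70463

Σ i(4i−3) = 4Σi² − 3Σi over i = 76..78.
Σi = 3081 − 2850 = 231 and Σi² = 161239 − 143450 = 17789.
4·17789 − 3·231 = 70463.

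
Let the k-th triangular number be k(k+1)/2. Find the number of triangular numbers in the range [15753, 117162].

307

The n-th triangular number is n(n+1)/2.
Smallest index with value ≥ 15753: n = 177 (giving 15753).
Largest index with value ≤ 117162: n = 483 (giving 116886).
Indices 177 through 483: 307 terms.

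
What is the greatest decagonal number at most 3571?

Solve n(4n−3) ≤ 3571 for integer n.
n = 30 gives 3510 ≤ 3571, while n = 31 gives 3751 > 3571; so the answer is 3510.

3510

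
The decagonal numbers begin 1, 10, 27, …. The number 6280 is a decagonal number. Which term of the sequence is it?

Set n(4n−3) = 6280, giving 4n² − 3n − 6280 = 0.
So n = (3 + 317) / 8 = 320/8 = 40.

40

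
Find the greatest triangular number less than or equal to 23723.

23653

Solve n(n+1)/2 ≤ 23723 for integer n.
n = 217 gives 23653 ≤ 23723, while n = 218 gives 23871 > 23723; so the answer is 23653.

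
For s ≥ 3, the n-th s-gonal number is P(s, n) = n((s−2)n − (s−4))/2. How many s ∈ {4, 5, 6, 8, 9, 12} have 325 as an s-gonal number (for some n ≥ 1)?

s = 4: P(4, 18) = 324 and P(4, 19) = 361; 325 is not s-gonal.
s = 5: P(5, 14) = 287 and P(5, 15) = 330; 325 is not s-gonal.
s = 6: P(6, 13) = 325. ✓
s = 8: P(8, 10) = 280 and P(8, 11) = 341; 325 is not s-gonal.
s = 9: P(9, 10) = 325. ✓
s = 12: P(12, 8) = 288 and P(12, 9) = 369; 325 is not s-gonal.
Hits: s ∈ {6, 9} → 2.

2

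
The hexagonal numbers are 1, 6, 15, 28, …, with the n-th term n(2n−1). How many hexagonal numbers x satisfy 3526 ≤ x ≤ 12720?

38

The n-th hexagonal number is n(2n−1).
Smallest index with value ≥ 3526: n = 43 (giving 3655).
Largest index with value ≤ 12720: n = 80 (giving 12720).
Indices 43 through 80: 38 terms.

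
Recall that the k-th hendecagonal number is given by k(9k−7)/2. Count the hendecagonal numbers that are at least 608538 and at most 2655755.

The n-th hendecagonal number is n(9n−7)/2.
Smallest index with value ≥ 608538: n = 369 (giving 611433).
Largest index with value ≤ 2655755: n = 768 (giving 2651520).
Indices 369 through 768: 400 terms.

400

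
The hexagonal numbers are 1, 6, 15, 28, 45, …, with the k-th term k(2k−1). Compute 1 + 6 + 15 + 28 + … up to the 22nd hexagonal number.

Σ i(2i−1) = 2Σi² − Σi over i = 1..22.
Σi = 253 and Σi² = 3795.
2·3795 − 1·253 = 7337.

7337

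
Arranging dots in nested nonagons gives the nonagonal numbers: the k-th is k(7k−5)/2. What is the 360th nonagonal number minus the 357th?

7521

360·(7·360 − 5)/2 = 452700 and 357·(7·357 − 5)/2 = 445179.
Difference: 452700 − 445179 = 7521.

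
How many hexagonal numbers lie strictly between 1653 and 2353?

5

The n-th hexagonal number is n(2n−1).
Smallest index with value > 1653: n = 30 (giving 1770).
Largest index with value < 2353: n = 34 (giving 2278).
Indices 30 through 34: 5 terms.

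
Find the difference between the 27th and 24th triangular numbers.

27·28/2 = 378 and 24·25/2 = 300.
Difference: 378 − 300 = 78.

78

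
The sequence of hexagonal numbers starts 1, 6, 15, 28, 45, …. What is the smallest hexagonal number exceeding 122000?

Solve n(2n−1) > 122000 for integer n.
The largest n with value ≤ 122000 is 247 (since 121771 ≤ 122000 < 122760), so the first above is n = 248, value 122760.

122760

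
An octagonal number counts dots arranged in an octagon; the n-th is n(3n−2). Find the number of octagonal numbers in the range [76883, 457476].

230

The n-th octagonal number is n(3n−2).
Smallest index with value ≥ 76883: n = 161 (giving 77441).
Largest index with value ≤ 457476: n = 390 (giving 455520).
Indices 161 through 390: 230 terms.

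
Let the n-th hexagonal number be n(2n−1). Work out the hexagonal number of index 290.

167910

The 290th hexagonal number is n(2n−1) with n = 290.
290·(2·290 − 1) = 290·579 = 167910.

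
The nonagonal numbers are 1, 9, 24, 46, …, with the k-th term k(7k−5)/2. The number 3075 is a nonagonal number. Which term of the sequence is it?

30

Set n(7n−5)/2 = 3075, giving 7n² − 5n − 6150 = 0.
The discriminant is 25 + 56·3075 = 172225, and √172225 = 415.
So n = (5 + 415) / 14 = 420/14 = 30.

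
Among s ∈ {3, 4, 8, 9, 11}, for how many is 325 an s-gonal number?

2

s = 3: P(3, 25) = 325. ✓
s = 4: P(4, 18) = 324 and P(4, 19) = 361; 325 is not s-gonal.
s = 8: P(8, 10) = 280 and P(8, 11) = 341; 325 is not s-gonal.
s = 9: P(9, 10) = 325. ✓
s = 11: P(11, 8) = 260 and P(11, 9) = 333; 325 is not s-gonal.
Hits: s ∈ {3, 9} → 2.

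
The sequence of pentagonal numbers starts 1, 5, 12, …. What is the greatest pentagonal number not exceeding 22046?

Solve n(3n−1)/2 ≤ 22046 for integer n.
n = 121 gives 21901 ≤ 22046, while n = 122 gives 22265 > 22046; so the answer is 21901.

21901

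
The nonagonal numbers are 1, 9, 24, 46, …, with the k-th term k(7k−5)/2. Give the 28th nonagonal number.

The 28th nonagonal number is n(7n−5)/2 with n = 28.
28·(7·28 − 5)/2 = 28·191/2 = 2674.

2674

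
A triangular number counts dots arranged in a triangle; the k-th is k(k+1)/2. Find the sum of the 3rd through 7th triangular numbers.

Σ i(i+1)/2 = (Σi² + Σi) / 2 over i = 3..7.
Σi = 28 − 3 = 25 and Σi² = 140 − 5 = 135.
(1·135 + 1·25) / 2 = 160/2 = 80.

80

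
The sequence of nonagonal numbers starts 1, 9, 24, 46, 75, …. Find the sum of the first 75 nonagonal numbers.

494950

Σ i(7i−5)/2 = (7Σi² − 5Σi) / 2 over i = 1..75.
Σi = 2850 and Σi² = 143450.
(7·143450 − 5·2850) / 2 = 989900/2 = 494950.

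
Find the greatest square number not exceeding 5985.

5929

Solve n² ≤ 5985 for integer n.
n = 77 gives 5929 ≤ 5985, while n = 78 gives 6084 > 5985; so the answer is 5929.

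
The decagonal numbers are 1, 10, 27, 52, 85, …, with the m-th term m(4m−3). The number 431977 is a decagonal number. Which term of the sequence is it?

329

Set n(4n−3) = 431977, giving 4n² − 3n − 431977 = 0.
The discriminant is 9 + 16·431977 = 6911641, and √6911641 = 2629.
So n = (3 + 2629) / 8 = 2632/8 = 329.
Check: 329·(4·329 − 3) = 431977. ✓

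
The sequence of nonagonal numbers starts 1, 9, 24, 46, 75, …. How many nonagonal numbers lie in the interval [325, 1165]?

The n-th nonagonal number is n(7n−5)/2.
Smallest index with value ≥ 325: n = 10 (giving 325).
Largest index with value ≤ 1165: n = 18 (giving 1089).
Indices 10 through 18: 9 terms.

9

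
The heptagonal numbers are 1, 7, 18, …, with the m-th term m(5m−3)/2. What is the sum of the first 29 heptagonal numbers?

Σ i(5i−3)/2 = (5Σi² − 3Σi) / 2 over i = 1..29.
Σi = 435 and Σi² = 8555.
(5·8555 − 3·435) / 2 = 41470/2 = 20735.

20735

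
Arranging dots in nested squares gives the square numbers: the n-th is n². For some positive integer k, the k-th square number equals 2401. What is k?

49

We need n² = 2401, so n = √2401 = 49.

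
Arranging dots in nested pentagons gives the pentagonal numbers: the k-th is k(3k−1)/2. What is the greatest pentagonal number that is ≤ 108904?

108407

Solve n(3n−1)/2 ≤ 108904 for integer n.
n = 269 gives 108407 ≤ 108904, while n = 270 gives 109215 > 108904; so the answer is 108407.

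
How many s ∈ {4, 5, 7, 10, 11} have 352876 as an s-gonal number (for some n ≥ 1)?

s = 4: P(4, 594) = 352836 and P(4, 595) = 354025; 352876 is not s-gonal.
s = 5: P(5, 485) = 352595 and P(5, 486) = 354051; 352876 is not s-gonal.
s = 7: P(7, 376) = 352876. ✓
s = 10: P(10, 297) = 351945 and P(10, 298) = 354322; 352876 is not s-gonal.
s = 11: P(11, 280) = 351820 and P(11, 281) = 354341; 352876 is not s-gonal.
Hits: s ∈ {7} → 1.

1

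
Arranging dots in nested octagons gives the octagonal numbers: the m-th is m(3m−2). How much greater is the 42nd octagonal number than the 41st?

Consecutive octagonal numbers differ by 6n − 5: here 6·42 − 5 = 247.

247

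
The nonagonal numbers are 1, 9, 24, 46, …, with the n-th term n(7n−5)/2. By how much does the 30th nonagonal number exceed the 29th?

Consecutive nonagonal numbers differ by 7n − 6: here 7·30 − 6 = 204.

204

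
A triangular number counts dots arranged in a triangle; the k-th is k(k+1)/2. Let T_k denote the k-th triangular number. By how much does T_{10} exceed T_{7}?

27

10·11/2 = 55 and 7·8/2 = 28.
Difference: 55 − 28 = 27.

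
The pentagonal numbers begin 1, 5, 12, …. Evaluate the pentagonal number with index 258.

The 258th pentagonal number is n(3n−1)/2 with n = 258.
258·(3·258 − 1)/2 = 258·773/2 = 99717.

99717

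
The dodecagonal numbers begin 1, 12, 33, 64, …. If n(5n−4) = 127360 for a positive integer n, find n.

160

Set n(5n−4) = 127360, giving 5n² − 4n − 127360 = 0.
The discriminant is 16 + 20·127360 = 2547216, and √2547216 = 1596.
So n = (4 + 1596) / 10 = 1600/10 = 160.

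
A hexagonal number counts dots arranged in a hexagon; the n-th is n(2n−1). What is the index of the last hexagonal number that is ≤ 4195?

46

Solve n(2n−1) ≤ 4195 for integer n.
n = 46 gives 4186 ≤ 4195, while n = 47 gives 4371 > 4195; so the answer is index 46.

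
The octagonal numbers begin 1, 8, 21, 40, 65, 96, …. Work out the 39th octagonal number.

4485

The 39th octagonal number is n(3n−2) with n = 39.
39·(3·39 − 2) = 39·115 = 4485.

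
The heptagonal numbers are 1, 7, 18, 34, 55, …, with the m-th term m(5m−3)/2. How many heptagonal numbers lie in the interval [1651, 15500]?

The n-th heptagonal number is n(5n−3)/2.
Smallest index with value ≥ 1651: n = 26 (giving 1651).
Largest index with value ≤ 15500: n = 79 (giving 15484).
Indices 26 through 79: 54 terms.

54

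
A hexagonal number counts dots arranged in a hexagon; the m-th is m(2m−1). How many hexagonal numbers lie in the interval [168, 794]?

The n-th hexagonal number is n(2n−1).
Smallest index with value ≥ 168: n = 10 (giving 190).
Largest index with value ≤ 794: n = 20 (giving 780).
Indices 10 through 20: 11 terms.

11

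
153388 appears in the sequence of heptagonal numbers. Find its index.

248

Set n(5n−3)/2 = 153388, giving 5n² − 3n − 306776 = 0.
The discriminant is 9 + 40·153388 = 6135529, and √6135529 = 2477.
So n = (3 + 2477) / 10 = 2480/10 = 248.
Check: 248·(5·248 − 3)/2 = 153388. ✓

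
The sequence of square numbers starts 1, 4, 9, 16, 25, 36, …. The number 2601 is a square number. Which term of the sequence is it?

51

We need n² = 2601, so n = √2601 = 51.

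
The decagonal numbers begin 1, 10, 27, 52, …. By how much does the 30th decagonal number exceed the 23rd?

30·(4·30 − 3) = 3510 and 23·(4·23 − 3) = 2047.
Difference: 3510 − 2047 = 1463.

1463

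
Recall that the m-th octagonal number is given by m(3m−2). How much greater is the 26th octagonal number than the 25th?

151

Consecutive octagonal numbers differ by 6n − 5: here 6·26 − 5 = 151.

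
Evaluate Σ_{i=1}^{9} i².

Σ_{i=1}^{9} i² = 9·10·19/6 = 285.

285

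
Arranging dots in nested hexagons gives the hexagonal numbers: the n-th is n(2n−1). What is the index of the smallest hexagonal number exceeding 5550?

53

Solve n(2n−1) > 5550 for integer n.
The largest n with value ≤ 5550 is 52 (since 5356 ≤ 5550 < 5565), so the first above is n = 53, value 5565.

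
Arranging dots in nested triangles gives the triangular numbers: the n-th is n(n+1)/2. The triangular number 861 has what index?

Set n(n+1)/2 = 861, giving n² + n − 1722 = 0.
So n = (-1 + 83) / 2 = 82/2 = 41.

41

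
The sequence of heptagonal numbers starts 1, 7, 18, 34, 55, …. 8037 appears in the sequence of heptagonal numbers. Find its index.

57

Set n(5n−3)/2 = 8037, giving 5n² − 3n − 16074 = 0.
The discriminant is 9 + 40·8037 = 321489, and √321489 = 567.
So n = (3 + 567) / 10 = 570/10 = 57.
Check: 57·(5·57 − 3)/2 = 8037. ✓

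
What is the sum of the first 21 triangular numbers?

Σ i(i+1)/2 = (Σi² + Σi) / 2 over i = 1..21.
Σi = 231 and Σi² = 3311.
(1·3311 + 1·231) / 2 = 3542/2 = 1771.

1771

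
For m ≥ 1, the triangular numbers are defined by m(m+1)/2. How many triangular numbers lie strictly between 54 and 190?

The n-th triangular number is n(n+1)/2.
Smallest index with value > 54: n = 10 (giving 55).
Largest index with value < 190: n = 18 (giving 171).
Indices 10 through 18: 9 terms.

9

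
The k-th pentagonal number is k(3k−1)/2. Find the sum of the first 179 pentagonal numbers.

2883690

Σ i(3i−1)/2 = (3Σi² − Σi) / 2 over i = 1..179.
Σi = 16110 and Σi² = 1927830.
(3·1927830 − 1·16110) / 2 = 5767380/2 = 2883690.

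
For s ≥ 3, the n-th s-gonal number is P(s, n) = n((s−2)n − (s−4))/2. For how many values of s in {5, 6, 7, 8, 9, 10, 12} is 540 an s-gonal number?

s = 5: P(5, 19) = 532 and P(5, 20) = 590; 540 is not s-gonal.
s = 6: P(6, 16) = 496 and P(6, 17) = 561; 540 is not s-gonal.
s = 7: P(7, 15) = 540. ✓
s = 8: P(8, 13) = 481 and P(8, 14) = 560; 540 is not s-gonal.
s = 9: P(9, 12) = 474 and P(9, 13) = 559; 540 is not s-gonal.
s = 10: P(10, 12) = 540. ✓
s = 12: P(12, 10) = 460 and P(12, 11) = 561; 540 is not s-gonal.
Hits: s ∈ {7, 10} → 2.

2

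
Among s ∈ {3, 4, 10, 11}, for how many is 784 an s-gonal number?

1

s = 3: P(3, 39) = 780 and P(3, 40) = 820; 784 is not s-gonal.
s = 4: P(4, 28) = 784. ✓
s = 10: P(10, 14) = 742 and P(10, 15) = 855; 784 is not s-gonal.
s = 11: P(11, 13) = 715 and P(11, 14) = 833; 784 is not s-gonal.
Hits: s ∈ {4} → 1.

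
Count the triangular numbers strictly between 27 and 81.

6

The n-th triangular number is n(n+1)/2.
Smallest index with value > 27: n = 7 (giving 28).
Largest index with value < 81: n = 12 (giving 78).
Indices 7 through 12: 6 terms.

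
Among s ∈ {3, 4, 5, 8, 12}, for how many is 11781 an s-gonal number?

s = 3: P(3, 153) = 11781. ✓
s = 4: P(4, 108) = 11664 and P(4, 109) = 11881; 11781 is not s-gonal.
s = 5: P(5, 88) = 11572 and P(5, 89) = 11837; 11781 is not s-gonal.
s = 8: P(8, 63) = 11781. ✓
s = 12: P(12, 48) = 11328 and P(12, 49) = 11809; 11781 is not s-gonal.
Hits: s ∈ {3, 8} → 2.

2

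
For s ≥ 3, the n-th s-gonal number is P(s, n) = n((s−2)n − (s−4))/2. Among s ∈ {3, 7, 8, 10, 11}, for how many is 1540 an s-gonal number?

2

s = 3: P(3, 55) = 1540. ✓
s = 7: P(7, 25) = 1525 and P(7, 26) = 1651; 1540 is not s-gonal.
s = 8: P(8, 22) = 1408 and P(8, 23) = 1541; 1540 is not s-gonal.
s = 10: P(10, 20) = 1540. ✓
s = 11: P(11, 18) = 1395 and P(11, 19) = 1558; 1540 is not s-gonal.
Hits: s ∈ {3, 10} → 2.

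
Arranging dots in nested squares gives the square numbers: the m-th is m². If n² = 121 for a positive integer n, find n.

We need n² = 121, so n = √121 = 11.

11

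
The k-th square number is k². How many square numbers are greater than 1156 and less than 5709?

41

The n-th square number is n².
Smallest index with value > 1156: n = 35 (giving 1225).
Largest index with value < 5709: n = 75 (giving 5625).
Indices 35 through 75: 41 terms.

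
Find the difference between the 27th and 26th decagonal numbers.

Consecutive decagonal numbers differ by 8n − 7: here 8·27 − 7 = 209.

209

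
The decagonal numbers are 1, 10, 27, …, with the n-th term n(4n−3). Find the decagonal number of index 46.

8326

The 46th decagonal number is n(4n−3) with n = 46.
46·(4·46 − 3) = 46·181 = 8326.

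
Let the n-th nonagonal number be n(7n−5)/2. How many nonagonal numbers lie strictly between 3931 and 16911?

36

The n-th nonagonal number is n(7n−5)/2.
Smallest index with value > 3931: n = 34 (giving 3961).
Largest index with value < 16911: n = 69 (giving 16491).
Indices 34 through 69: 36 terms.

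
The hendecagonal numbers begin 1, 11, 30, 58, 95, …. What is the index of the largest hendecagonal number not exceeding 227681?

225

Solve n(9n−7)/2 ≤ 227681 for integer n.
n = 225 gives 227025 ≤ 227681, while n = 226 gives 229051 > 227681; so the answer is index 225.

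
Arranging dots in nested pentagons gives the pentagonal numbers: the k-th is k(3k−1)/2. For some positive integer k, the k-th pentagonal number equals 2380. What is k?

Set n(3n−1)/2 = 2380, giving 3n² − n − 4760 = 0.
The discriminant is 1 + 24·2380 = 57121, and √57121 = 239.
So n = (1 + 239) / 6 = 240/6 = 40.

40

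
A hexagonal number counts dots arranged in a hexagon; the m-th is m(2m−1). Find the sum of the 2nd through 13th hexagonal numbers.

1546

Σ i(2i−1) = 2Σi² − Σi over i = 2..13.
Σi = 91 − 1 = 90 and Σi² = 819 − 1 = 818.
2·818 − 1·90 = 1546.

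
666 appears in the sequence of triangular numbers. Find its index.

36

Set n(n+1)/2 = 666, giving n² + n − 1332 = 0.
The discriminant is 1 + 8·666 = 5329, and √5329 = 73.
So n = (-1 + 73) / 2 = 72/2 = 36.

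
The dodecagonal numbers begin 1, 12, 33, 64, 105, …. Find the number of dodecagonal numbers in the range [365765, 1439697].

267

The n-th dodecagonal number is n(5n−4).
Smallest index with value ≥ 365765: n = 271 (giving 366121).
Largest index with value ≤ 1439697: n = 537 (giving 1439697).
Indices 271 through 537: 267 terms.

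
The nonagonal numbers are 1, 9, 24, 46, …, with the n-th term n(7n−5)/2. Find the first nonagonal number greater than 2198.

Solve n(7n−5)/2 > 2198 for integer n.
The largest n with value ≤ 2198 is 25 (since 2125 ≤ 2198 < 2301), so the first above is n = 26, value 2301.

2301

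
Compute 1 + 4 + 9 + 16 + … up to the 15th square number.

1240

Σ_{i=1}^{15} i² = 15·16·31/6 = 1240.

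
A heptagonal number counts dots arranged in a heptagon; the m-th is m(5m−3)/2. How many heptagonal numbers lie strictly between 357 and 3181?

23

The n-th heptagonal number is n(5n−3)/2.
Smallest index with value > 357: n = 13 (giving 403).
Largest index with value < 3181: n = 35 (giving 3010).
Indices 13 through 35: 23 terms.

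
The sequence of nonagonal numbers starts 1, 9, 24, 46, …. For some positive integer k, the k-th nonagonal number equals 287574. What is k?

287

Set n(7n−5)/2 = 287574, giving 7n² − 5n − 575148 = 0.
The discriminant is 25 + 56·287574 = 16104169, and √16104169 = 4013.
So n = (5 + 4013) / 14 = 4018/14 = 287.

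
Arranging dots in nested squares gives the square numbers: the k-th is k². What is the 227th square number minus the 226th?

453

n² − (n−1)² = 2n − 1, so 227² − 226² = 2·227 − 1 = 453.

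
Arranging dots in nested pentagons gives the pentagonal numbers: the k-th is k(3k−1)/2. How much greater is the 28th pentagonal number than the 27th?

Consecutive pentagonal numbers differ by 3n − 2: here 3·28 − 2 = 82.

82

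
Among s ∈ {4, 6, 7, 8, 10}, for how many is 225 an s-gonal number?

2

s = 4: P(4, 15) = 225. ✓
s = 6: P(6, 10) = 190 and P(6, 11) = 231; 225 is not s-gonal.
s = 7: P(7, 9) = 189 and P(7, 10) = 235; 225 is not s-gonal.
s = 8: P(8, 9) = 225. ✓
s = 10: P(10, 7) = 175 and P(10, 8) = 232; 225 is not s-gonal.
Hits: s ∈ {4, 8} → 2.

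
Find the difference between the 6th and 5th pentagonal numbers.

16

Consecutive pentagonal numbers differ by 3n − 2: here 3·6 − 2 = 16.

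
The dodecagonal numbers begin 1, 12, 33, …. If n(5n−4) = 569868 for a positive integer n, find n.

338

Set n(5n−4) = 569868, giving 5n² − 4n − 569868 = 0.
The discriminant is 16 + 20·569868 = 11397376, and √11397376 = 3376.
So n = (4 + 3376) / 10 = 3380/10 = 338.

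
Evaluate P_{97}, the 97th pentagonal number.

14065

The 97th pentagonal number is n(3n−1)/2 with n = 97.
97·(3·97 − 1)/2 = 97·290/2 = 97·145 = 14065.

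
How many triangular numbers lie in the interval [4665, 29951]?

148

The n-th triangular number is n(n+1)/2.
Smallest index with value ≥ 4665: n = 97 (giving 4753).
Largest index with value ≤ 29951: n = 244 (giving 29890).
Indices 97 through 244: 148 terms.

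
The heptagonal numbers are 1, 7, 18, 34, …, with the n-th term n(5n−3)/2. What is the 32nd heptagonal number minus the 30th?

32·(5·32 − 3)/2 = 2512 and 30·(5·30 − 3)/2 = 2205.
Difference: 2512 − 2205 = 307.

307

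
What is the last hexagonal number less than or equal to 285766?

285390

Solve n(2n−1) ≤ 285766 for integer n.
n = 378 gives 285390 ≤ 285766, while n = 379 gives 286903 > 285766; so the answer is 285390.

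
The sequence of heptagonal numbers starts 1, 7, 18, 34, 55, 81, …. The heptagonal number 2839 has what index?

Set n(5n−3)/2 = 2839, giving 5n² − 3n − 5678 = 0.
The discriminant is 9 + 40·2839 = 113569, and √113569 = 337.
So n = (3 + 337) / 10 = 340/10 = 34.

34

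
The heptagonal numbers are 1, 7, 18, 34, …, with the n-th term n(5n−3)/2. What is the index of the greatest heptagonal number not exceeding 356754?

378

Solve n(5n−3)/2 ≤ 356754 for integer n.
n = 378 gives 356643 ≤ 356754, while n = 379 gives 358534 > 356754; so the answer is index 378.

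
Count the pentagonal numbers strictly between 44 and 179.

6

The n-th pentagonal number is n(3n−1)/2.
Smallest index with value > 44: n = 6 (giving 51).
Largest index with value < 179: n = 11 (giving 176).
Indices 6 through 11: 6 terms.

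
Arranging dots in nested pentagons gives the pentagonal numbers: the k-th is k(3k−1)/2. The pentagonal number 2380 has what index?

Set n(3n−1)/2 = 2380, giving 3n² − n − 4760 = 0.
The discriminant is 1 + 24·2380 = 57121, and √57121 = 239.
So n = (1 + 239) / 6 = 240/6 = 40.

40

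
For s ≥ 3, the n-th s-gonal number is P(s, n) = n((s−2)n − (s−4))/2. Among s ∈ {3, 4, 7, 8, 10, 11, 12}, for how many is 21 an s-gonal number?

2

s = 3: P(3, 6) = 21. ✓
s = 4: P(4, 4) = 16 and P(4, 5) = 25; 21 is not s-gonal.
s = 7: P(7, 3) = 18 and P(7, 4) = 34; 21 is not s-gonal.
s = 8: P(8, 3) = 21. ✓
s = 10: P(10, 2) = 10 and P(10, 3) = 27; 21 is not s-gonal.
s = 11: P(11, 2) = 11 and P(11, 3) = 30; 21 is not s-gonal.
s = 12: P(12, 2) = 12 and P(12, 3) = 33; 21 is not s-gonal.
Hits: s ∈ {3, 8} → 2.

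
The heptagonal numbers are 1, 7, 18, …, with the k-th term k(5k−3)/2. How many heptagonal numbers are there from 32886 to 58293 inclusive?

The n-th heptagonal number is n(5n−3)/2.
Smallest index with value ≥ 32886: n = 115 (giving 32890).
Largest index with value ≤ 58293: n = 153 (giving 58293).
Indices 115 through 153: 39 terms.

39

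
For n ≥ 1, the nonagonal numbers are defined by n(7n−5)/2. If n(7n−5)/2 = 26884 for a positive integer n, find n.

88

Set n(7n−5)/2 = 26884, giving 7n² − 5n − 53768 = 0.
So n = (5 + 1227) / 14 = 1232/14 = 88.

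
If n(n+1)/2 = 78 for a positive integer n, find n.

12

Set n(n+1)/2 = 78, giving n² + n − 156 = 0.
So n = (-1 + 25) / 2 = 24/2 = 12.
Check: 12·13/2 = 78. ✓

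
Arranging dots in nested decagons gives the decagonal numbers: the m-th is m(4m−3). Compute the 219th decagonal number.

191187

The 219th decagonal number is n(4n−3) with n = 219.
219·(4·219 − 3) = 219·873 = 191187.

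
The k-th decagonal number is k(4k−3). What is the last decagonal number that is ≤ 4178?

Solve n(4n−3) ≤ 4178 for integer n.
n = 32 gives 4000 ≤ 4178, while n = 33 gives 4257 > 4178; so the answer is 4000.

4000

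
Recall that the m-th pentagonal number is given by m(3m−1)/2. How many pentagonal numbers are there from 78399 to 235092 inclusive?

168

The n-th pentagonal number is n(3n−1)/2.
Smallest index with value ≥ 78399: n = 229 (giving 78547).
Largest index with value ≤ 235092: n = 396 (giving 235026).
Indices 229 through 396: 168 terms.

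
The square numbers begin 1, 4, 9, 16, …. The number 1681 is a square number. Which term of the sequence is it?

We need n² = 1681, so n = √1681 = 41.

41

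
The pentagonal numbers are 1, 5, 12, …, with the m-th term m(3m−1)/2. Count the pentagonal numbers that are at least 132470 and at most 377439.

204

The n-th pentagonal number is n(3n−1)/2.
Smallest index with value ≥ 132470: n = 298 (giving 133057).
Largest index with value ≤ 377439: n = 501 (giving 376251).
Indices 298 through 501: 204 terms.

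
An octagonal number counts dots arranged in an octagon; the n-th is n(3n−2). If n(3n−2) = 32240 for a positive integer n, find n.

104

Set n(3n−2) = 32240, giving 3n² − 2n − 32240 = 0.
The discriminant is 4 + 12·32240 = 386884, and √386884 = 622.
So n = (2 + 622) / 6 = 624/6 = 104.
Check: 104·(3·104 − 2) = 32240. ✓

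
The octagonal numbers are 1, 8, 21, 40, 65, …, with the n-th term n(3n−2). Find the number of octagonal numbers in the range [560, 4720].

27

The n-th octagonal number is n(3n−2).
Smallest index with value ≥ 560: n = 14 (giving 560).
Largest index with value ≤ 4720: n = 40 (giving 4720).
Indices 14 through 40: 27 terms.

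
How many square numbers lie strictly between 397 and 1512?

The n-th square number is n².
Smallest index with value > 397: n = 20 (giving 400).
Largest index with value < 1512: n = 38 (giving 1444).
Indices 20 through 38: 19 terms.

19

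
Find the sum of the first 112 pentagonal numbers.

708736

Σ i(3i−1)/2 = (3Σi² − Σi) / 2 over i = 1..112.
Σi = 6328 and Σi² = 474600.
(3·474600 − 1·6328) / 2 = 1417472/2 = 708736.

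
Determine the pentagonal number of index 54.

The 54th pentagonal number is n(3n−1)/2 with n = 54.
54·(3·54 − 1)/2 = 54·161/2 = 4347.

4347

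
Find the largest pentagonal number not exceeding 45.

35

Solve n(3n−1)/2 ≤ 45 for integer n.
n = 5 gives 35 ≤ 45, while n = 6 gives 51 > 45; so the answer is 35.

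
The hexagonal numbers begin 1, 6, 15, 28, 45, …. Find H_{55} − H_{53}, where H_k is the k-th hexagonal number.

55·(2·55 − 1) = 5995 and 53·(2·53 − 1) = 5565.
Difference: 5995 − 5565 = 430.

430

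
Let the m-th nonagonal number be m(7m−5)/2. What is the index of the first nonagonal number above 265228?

Solve n(7n−5)/2 > 265228 for integer n.
The largest n with value ≤ 265228 is 275 (since 264000 ≤ 265228 < 265926), so the first above is n = 276, value 265926.

276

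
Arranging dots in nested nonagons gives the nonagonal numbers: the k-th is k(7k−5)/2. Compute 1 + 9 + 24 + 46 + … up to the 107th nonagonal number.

Σ i(7i−5)/2 = (7Σi² − 5Σi) / 2 over i = 1..107.
Σi = 5778 and Σi² = 414090.
(7·414090 − 5·5778) / 2 = 2869740/2 = 1434870.

1434870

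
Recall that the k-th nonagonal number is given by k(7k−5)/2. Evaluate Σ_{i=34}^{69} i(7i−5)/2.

Σ i(7i−5)/2 = (7Σi² − 5Σi) / 2 over i = 34..69.
Σi = 2415 − 561 = 1854 and Σi² = 111895 − 12529 = 99366.
(7·99366 − 5·1854) / 2 = 686292/2 = 343146.

343146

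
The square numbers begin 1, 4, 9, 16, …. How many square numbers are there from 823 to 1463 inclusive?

The n-th square number is n².
Smallest index with value ≥ 823: n = 29 (giving 841).
Largest index with value ≤ 1463: n = 38 (giving 1444).
Indices 29 through 38: 10 terms.

10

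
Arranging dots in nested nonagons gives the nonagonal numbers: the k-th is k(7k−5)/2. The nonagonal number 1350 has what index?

20

Set n(7n−5)/2 = 1350, giving 7n² − 5n − 2700 = 0.
The discriminant is 25 + 56·1350 = 75625, and √75625 = 275.
So n = (5 + 275) / 14 = 280/14 = 20.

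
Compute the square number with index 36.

1296

The 36th square number is n² with n = 36.
36² = 1296.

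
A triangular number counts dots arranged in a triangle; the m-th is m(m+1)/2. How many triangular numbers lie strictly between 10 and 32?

3

The n-th triangular number is n(n+1)/2.
Smallest index with value > 10: n = 5 (giving 15).
Largest index with value < 32: n = 7 (giving 28).
Indices 5 through 7: 3 terms.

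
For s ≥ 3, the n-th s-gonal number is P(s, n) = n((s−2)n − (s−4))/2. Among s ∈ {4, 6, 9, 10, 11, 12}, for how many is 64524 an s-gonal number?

s = 4: P(4, 254) = 64516 and P(4, 255) = 65025; 64524 is not s-gonal.
s = 6: P(6, 179) = 63903 and P(6, 180) = 64620; 64524 is not s-gonal.
s = 9: P(9, 136) = 64396 and P(9, 137) = 65349; 64524 is not s-gonal.
s = 10: P(10, 127) = 64135 and P(10, 128) = 65152; 64524 is not s-gonal.
s = 11: P(11, 120) = 64380 and P(11, 121) = 65461; 64524 is not s-gonal.
s = 12: P(12, 114) = 64524. ✓
Hits: s ∈ {12} → 1.

1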